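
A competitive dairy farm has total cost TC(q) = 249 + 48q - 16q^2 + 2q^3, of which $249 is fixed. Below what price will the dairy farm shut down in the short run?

Short-run supply begins at min AVC. From VC = 48q - 16q^2 + 2q^3, AVC = 48 - 16q + 2q^2.
At the minimum of AVC, MC = AVC. MC = 48 - 32q + 6q^2; setting MC = AVC gives 4q^2 - 16q = 0, so q = 4. min AVC = 16.
The firm shuts down for any P below $16.

$16 per unit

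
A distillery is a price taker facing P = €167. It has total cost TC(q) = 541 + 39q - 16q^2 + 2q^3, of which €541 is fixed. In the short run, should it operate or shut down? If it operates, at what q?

Produce at q = 8

Strip out fixed cost: VC = 39q - 16q^2 + 2q^3. Then AVC = 39 - 16q + 2q^2 and MC = 39 - 32q + 6q^2.
The AVC parabola has its vertex at q = 16/4 = 4, where AVC = 39 - 16·4 + 2·4^2 = €7.
P = €167 exceeds min AVC = €7, so the firm stays open.
P = MC gives -128 - 32q + 6q^2 = 0, with roots -8/3 and 8. Take the larger (rising MC): q* = 8.
Check: AVC at q = 8 is €39 ≤ P, so revenue covers variable cost.
Profit = P·q − TC = 167·8 − 853 = €483.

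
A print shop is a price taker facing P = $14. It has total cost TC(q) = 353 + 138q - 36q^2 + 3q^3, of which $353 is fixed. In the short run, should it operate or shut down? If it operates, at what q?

Shut down

Strip out fixed cost: VC = 138q - 36q^2 + 3q^3. Then AVC = 138 - 36q + 3q^2 and MC = 138 - 72q + 9q^2.
The AVC parabola has its vertex at q = 36/6 = 6, where AVC = 138 - 36·6 + 3·6^2 = $30.
P = $14 lies below min AVC = $30; no output level covers variable cost.
Shutting down limits the loss to fixed cost, $353.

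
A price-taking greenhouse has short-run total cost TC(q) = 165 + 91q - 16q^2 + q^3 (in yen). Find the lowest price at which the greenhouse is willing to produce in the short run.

Short-run supply begins at min AVC. From VC = 91q - 16q^2 + q^3, AVC = 91 - 16q + q^2.
At the minimum of AVC, MC = AVC. MC = 91 - 32q + 3q^2; setting MC = AVC gives 2q^2 - 16q = 0, so q = 8. min AVC = 27.
So the shutdown price is ¥27.

¥27 per unit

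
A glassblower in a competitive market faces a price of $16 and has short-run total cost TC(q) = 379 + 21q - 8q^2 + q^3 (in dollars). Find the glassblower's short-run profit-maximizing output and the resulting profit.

AVC = 21 - 8q + q^2; min AVC = $5 at q = 4. Since P = $16 ≥ min AVC, the firm produces.
With MC = 21 - 16q + 3q^2, P = MC on the upward-sloping part at q* = 5.
TR = 16·5 = 80. TC = 379 + 30 = 409. Profit = 80 − 409 = -$329.
That loss of $329 beats the $379 the firm would lose by shutting down; producing recovers $50 of fixed cost.

Profit = -$329 at q = 5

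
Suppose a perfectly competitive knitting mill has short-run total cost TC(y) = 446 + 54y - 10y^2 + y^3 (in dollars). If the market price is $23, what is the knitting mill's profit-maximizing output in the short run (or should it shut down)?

From TC, MC = TC'(y) = 54 - 20y + 3y^2 and AVC = VC/y = 54 - 10y + y^2.
AVC hits its minimum where MC = AVC, at y = 5, giving min AVC = 54 - 10·5 + 5^2 = $29.
With P < min AVC ($23 < $29), every unit sold adds to the loss.
Best response: produce nothing and absorb the $446 fixed cost.

Shut down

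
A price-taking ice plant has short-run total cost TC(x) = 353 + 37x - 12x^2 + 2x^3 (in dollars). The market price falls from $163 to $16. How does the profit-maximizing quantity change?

Output falls from 7 to 0 (the firm shuts down)

MC = 37 - 24x + 6x^2; the shutdown threshold is min AVC = $19 (at x = 3).
With P = $163 above the shutdown price, P = MC gives x = 7.
At P = $16 < min AVC = $19, price no longer covers variable cost at any output, so the firm shuts down: x = 0.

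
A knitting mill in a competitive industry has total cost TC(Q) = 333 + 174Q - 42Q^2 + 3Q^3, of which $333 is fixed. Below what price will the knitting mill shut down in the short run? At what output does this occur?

$27 per unit, at Q = 7

The shutdown price is the minimum of AVC. VC = 174Q - 42Q^2 + 3Q^3, so AVC = 174 - 42Q + 3Q^2.
At the minimum of AVC, MC = AVC. MC = 174 - 84Q + 9Q^2; setting MC = AVC gives 6Q^2 - 42Q = 0, so Q = 7. min AVC = 27.
For P < $27 the firm produces nothing.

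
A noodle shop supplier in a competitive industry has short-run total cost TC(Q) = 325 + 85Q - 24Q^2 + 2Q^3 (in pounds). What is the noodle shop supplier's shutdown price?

The firm shuts down when price falls below the minimum of average variable cost. AVC = VC/Q = 85 - 24Q + 2Q^2.
At the minimum of AVC, MC = AVC. MC = 85 - 48Q + 6Q^2; setting MC = AVC gives 4Q^2 - 24Q = 0, so Q = 6. min AVC = 13.
So the shutdown price is £13.

£13 per unit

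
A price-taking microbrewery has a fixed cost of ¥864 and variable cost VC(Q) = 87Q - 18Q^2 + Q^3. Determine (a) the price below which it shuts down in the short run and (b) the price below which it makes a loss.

Shutdown price = ¥6; break-even price = ¥87

Shutdown price = min AVC. AVC = 87 - 18Q + Q^2, with vertex at Q = 9 and minimum ¥6.
ATC = 864/Q + 87 - 18Q + Q^2. Setting dATC/dQ = −864/Q^2 − 18 + 2Q = 0 gives Q = 12 (since 2·12^3 − 18·12^2 = 864).
min ATC = 864/12 + 87 − 18·12 + 12^2 = ¥87. That is the break-even price.
Between these two prices the firm operates at a loss; above ¥87 it earns a profit.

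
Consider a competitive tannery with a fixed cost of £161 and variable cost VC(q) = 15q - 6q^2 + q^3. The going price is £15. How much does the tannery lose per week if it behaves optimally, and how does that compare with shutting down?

AVC = 15 - 6q + q^2; min AVC = £6 at q = 3. Since P = £15 ≥ min AVC, the firm produces.
With MC = 15 - 12q + 3q^2, P = MC on the upward-sloping part at q* = 4.
TR = 15·4 = 60. TC = 161 + 28 = 189. Profit = 60 − 189 = -£129.
Shutting down would mean losing the fixed cost of £161, so operating at a loss of £129 is better by £32.

Profit = -£129 at q = 4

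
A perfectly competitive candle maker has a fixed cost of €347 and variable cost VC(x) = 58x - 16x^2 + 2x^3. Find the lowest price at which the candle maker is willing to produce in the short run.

€26 per unit

The shutdown price is the minimum of AVC. VC = 58x - 16x^2 + 2x^3, so AVC = 58 - 16x + 2x^2.
dAVC/dx = -16 + 4x = 0 gives x = 4. min AVC = 58 - 16·4 + 2·4^2 = 26.
The firm shuts down for any P below €26.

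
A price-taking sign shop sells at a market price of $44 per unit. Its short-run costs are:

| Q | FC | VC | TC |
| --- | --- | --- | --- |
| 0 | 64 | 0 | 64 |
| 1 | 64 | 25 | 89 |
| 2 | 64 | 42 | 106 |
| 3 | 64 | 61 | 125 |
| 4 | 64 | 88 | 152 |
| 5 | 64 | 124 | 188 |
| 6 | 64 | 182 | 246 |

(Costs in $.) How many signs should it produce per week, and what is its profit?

Profit at each row (π = 44Q − TC): Q=0: -64; Q=1: -45; Q=2: -18; Q=3: 7; Q=4: 24; Q=5: 32; Q=6: 18.
Profit is maximized at Q = 5. AVC there is 124/5 = $24.80 ≤ P, so producing beats shutting down (which would give -$64).

Q = 5; profit = $32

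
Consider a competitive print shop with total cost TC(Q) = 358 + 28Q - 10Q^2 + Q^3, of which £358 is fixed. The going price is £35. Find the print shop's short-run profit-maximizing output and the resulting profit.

Profit = -£162 at Q = 7

AVC = 28 - 10Q + Q^2; min AVC = £3 at Q = 5. Since P = £35 ≥ min AVC, the firm produces.
MC = 28 - 20Q + 3Q^2. Setting P = MC and taking the root on the rising branch gives Q* = 7.
TR = 35·7 = 245. TC = 358 + 49 = 407. Profit = 245 − 407 = -£162.
That loss of £162 beats the £358 the firm would lose by shutting down; producing recovers £196 of fixed cost.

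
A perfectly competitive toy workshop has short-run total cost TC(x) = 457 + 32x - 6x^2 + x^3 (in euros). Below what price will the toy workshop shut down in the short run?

€23 per unit

The shutdown price is the minimum of AVC. VC = 32x - 6x^2 + x^3, so AVC = 32 - 6x + x^2.
At the minimum of AVC, MC = AVC. MC = 32 - 12x + 3x^2; setting MC = AVC gives 2x^2 - 6x = 0, so x = 3. min AVC = 23.
The firm shuts down for any P below €23.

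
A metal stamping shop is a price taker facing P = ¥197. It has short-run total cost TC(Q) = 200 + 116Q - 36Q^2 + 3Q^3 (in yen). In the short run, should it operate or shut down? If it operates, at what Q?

Strip out fixed cost: VC = 116Q - 36Q^2 + 3Q^3. Then AVC = 116 - 36Q + 3Q^2 and MC = 116 - 72Q + 9Q^2.
AVC is minimized where dAVC/dQ = -36 + 6Q = 0, at Q = 6; min AVC = 116 - 36·6 + 3·6^2 = ¥8.
Since P = ¥197 ≥ min AVC = ¥8, price covers variable cost and the firm should produce.
Set P = MC: 197 = 116 - 72Q + 9Q^2 → -81 - 72Q + 9Q^2 = 0. The roots are Q = -1 and Q = 9; the profit-maximizing output is on the rising part of MC, so Q* = 9.
Check: AVC at Q = 9 is ¥35 ≤ P, so revenue covers variable cost.
Profit = P·Q − TC = 197·9 − 515 = ¥1258.

Produce at Q = 9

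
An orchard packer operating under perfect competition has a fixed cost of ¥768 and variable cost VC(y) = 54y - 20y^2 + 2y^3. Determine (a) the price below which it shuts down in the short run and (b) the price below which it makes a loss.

Shutdown price = ¥4; break-even price = ¥118

Shutdown price = min AVC. AVC = 54 - 20y + 2y^2, with vertex at y = 5 and minimum ¥4.
ATC = 768/y + 54 - 20y + 2y^2. Setting dATC/dy = −768/y^2 − 20 + 4y = 0 gives y = 8 (since 4·8^3 − 20·8^2 = 768).
min ATC = 768/8 + 54 − 20·8 + 2·8^2 = ¥118. That is the break-even price.
Between these two prices the firm operates at a loss; above ¥118 it earns a profit.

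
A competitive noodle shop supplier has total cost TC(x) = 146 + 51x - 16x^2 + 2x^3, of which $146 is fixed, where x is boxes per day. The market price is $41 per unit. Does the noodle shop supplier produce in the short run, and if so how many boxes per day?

From TC, MC = TC'(x) = 51 - 32x + 6x^2 and AVC = VC/x = 51 - 16x + 2x^2.
AVC hits its minimum where MC = AVC, at x = 4, giving min AVC = 51 - 16·4 + 2·4^2 = $19.
Because $41 ≥ $19, revenue can cover variable cost; the firm operates.
Solving P = MC: 10 - 32x + 6x^2 = 0 ⇒ x = 1/3 or 5. On the upward-sloping branch, x* = 5.
Check: AVC at x = 5 is $21 ≤ P, so revenue covers variable cost.
Profit = P·x − TC = 41·5 − 251 = -$46, a loss, but smaller than the $146 fixed cost the firm would lose by shutting down.

Produce at x = 5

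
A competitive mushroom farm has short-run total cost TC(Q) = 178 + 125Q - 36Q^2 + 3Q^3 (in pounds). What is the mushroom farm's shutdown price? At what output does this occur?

The firm shuts down when price falls below the minimum of average variable cost. AVC = VC/Q = 125 - 36Q + 3Q^2.
dAVC/dQ = -36 + 6Q = 0 gives Q = 6. min AVC = 125 - 36·6 + 3·6^2 = 17.
For P < £17 the firm produces nothing.

£17 per unit, at Q = 6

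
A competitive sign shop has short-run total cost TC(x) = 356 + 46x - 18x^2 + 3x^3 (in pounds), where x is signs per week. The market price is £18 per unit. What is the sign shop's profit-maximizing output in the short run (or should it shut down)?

Variable cost is VC = 46x - 18x^2 + 3x^3, so AVC = VC/x = 46 - 18x + 3x^2 and MC = dTC/dx = 46 - 36x + 9x^2.
AVC hits its minimum where MC = AVC, at x = 3, giving min AVC = 46 - 18·3 + 3·3^2 = £19.
Since P = £18 < min AVC = £19, price fails to cover variable cost at any output.
Best response: produce nothing and absorb the £356 fixed cost.

Shut down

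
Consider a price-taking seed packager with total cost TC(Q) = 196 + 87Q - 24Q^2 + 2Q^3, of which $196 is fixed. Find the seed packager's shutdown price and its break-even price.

Shutdown price = $15; break-even price = $45

Shutdown price = min AVC. AVC = 87 - 24Q + 2Q^2, with vertex at Q = 6 and minimum $15.
ATC = 196/Q + 87 - 24Q + 2Q^2. Setting dATC/dQ = −196/Q^2 − 24 + 4Q = 0 gives Q = 7 (since 4·7^3 − 24·7^2 = 196).
min ATC = 196/7 + 87 − 24·7 + 2·7^2 = $45. That is the break-even price.
For $15 ≤ P < $45 the firm produces at a loss; below $15 it shuts down.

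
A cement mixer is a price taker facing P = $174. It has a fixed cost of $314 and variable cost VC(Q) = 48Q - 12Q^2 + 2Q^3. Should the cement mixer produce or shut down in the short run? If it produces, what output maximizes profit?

Strip out fixed cost: VC = 48Q - 12Q^2 + 2Q^3. Then AVC = 48 - 12Q + 2Q^2 and MC = 48 - 24Q + 6Q^2.
AVC hits its minimum where MC = AVC, at Q = 3, giving min AVC = 48 - 12·3 + 2·3^2 = $30.
Since P = $174 ≥ min AVC = $30, price covers variable cost and the firm should produce.
Set P = MC: 174 = 48 - 24Q + 6Q^2 → -126 - 24Q + 6Q^2 = 0. The roots are Q = -3 and Q = 7; the profit-maximizing output is on the rising part of MC, so Q* = 7.
Check: AVC at Q = 7 is $62 ≤ P, so revenue covers variable cost.
Profit = P·Q − TC = 174·7 − 748 = $470.

Produce at Q = 7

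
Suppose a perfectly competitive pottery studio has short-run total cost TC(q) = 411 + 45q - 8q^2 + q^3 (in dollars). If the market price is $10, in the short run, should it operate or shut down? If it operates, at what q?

Shut down

From TC, MC = TC'(q) = 45 - 16q + 3q^2 and AVC = VC/q = 45 - 8q + q^2.
The AVC parabola has its vertex at q = 8/2 = 4, where AVC = 45 - 8·4 + 4^2 = $29.
Since P = $10 < min AVC = $29, price fails to cover variable cost at any output.
The firm minimizes its loss by shutting down and losing only its fixed cost of $411.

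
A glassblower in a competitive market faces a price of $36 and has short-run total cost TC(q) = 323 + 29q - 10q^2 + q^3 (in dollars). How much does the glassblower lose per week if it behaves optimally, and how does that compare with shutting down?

AVC = 29 - 10q + q^2; min AVC = $4 at q = 5. Since P = $36 ≥ min AVC, the firm produces.
With MC = 29 - 20q + 3q^2, P = MC on the upward-sloping part at q* = 7.
TR = 36·7 = 252. TC = 323 + 56 = 379. Profit = 252 − 379 = -$127.
That loss of $127 beats the $323 the firm would lose by shutting down; producing recovers $196 of fixed cost.

Profit = -$127 at q = 7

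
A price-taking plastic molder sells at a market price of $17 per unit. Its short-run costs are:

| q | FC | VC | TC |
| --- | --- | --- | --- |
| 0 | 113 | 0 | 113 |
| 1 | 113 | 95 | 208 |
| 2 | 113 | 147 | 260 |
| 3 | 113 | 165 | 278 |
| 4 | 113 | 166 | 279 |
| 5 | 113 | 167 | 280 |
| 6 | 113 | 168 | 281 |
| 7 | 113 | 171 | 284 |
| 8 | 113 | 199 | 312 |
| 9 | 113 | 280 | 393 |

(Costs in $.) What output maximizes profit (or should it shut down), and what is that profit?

Compute π = P·q − TC at each output: q=0: -113; q=1: -191; q=2: -226; q=3: -227; q=4: -211; q=5: -195; q=6: -179; q=7: -165; q=8: -176; q=9: -240.
Profit is highest at q = 0. Equivalently, the lowest AVC in the table is 171/7 ≈ $24.43 at q = 7, and P = $17 falls below it — price never covers variable cost, so the firm shuts down and loses only its fixed cost.

q = 0 (shut down); profit = -$113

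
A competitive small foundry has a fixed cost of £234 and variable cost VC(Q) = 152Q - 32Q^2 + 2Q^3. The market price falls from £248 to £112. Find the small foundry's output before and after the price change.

Output falls from 12 to 10

AVC = 152 - 32Q + 2Q^2, minimized at Q = 8 where min AVC = £24. MC = 152 - 64Q + 6Q^2.
At P = £248 ≥ min AVC, set P = MC on the rising branch: Q = 12.
At P = £112 ≥ min AVC, set P = MC: Q = 10. The firm stays open but cuts output.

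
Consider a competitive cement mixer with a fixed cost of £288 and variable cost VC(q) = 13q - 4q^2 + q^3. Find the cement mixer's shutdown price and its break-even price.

Shutdown price = min AVC. AVC = 13 - 4q + q^2, with vertex at q = 2 and minimum £9.
ATC = 288/q + 13 - 4q + q^2. Setting dATC/dq = −288/q^2 − 4 + 2q = 0 gives q = 6 (since 2·6^3 − 4·6^2 = 288).
min ATC = 288/6 + 13 − 4·6 + 6^2 = £73. That is the break-even price.
Between these two prices the firm operates at a loss; above £73 it earns a profit.

Shutdown price = £9; break-even price = £73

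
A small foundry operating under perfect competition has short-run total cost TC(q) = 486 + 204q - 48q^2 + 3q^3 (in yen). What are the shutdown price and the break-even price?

AVC = 204 - 48q + 3q^2; minimized at q = 8, giving min AVC = ¥12. That is the shutdown price.
ATC = 486/q + 204 - 48q + 3q^2. Setting dATC/dq = −486/q^2 − 48 + 6q = 0 gives q = 9 (since 6·9^3 − 48·9^2 = 486).
min ATC = 486/9 + 204 − 48·9 + 3·9^2 = ¥69. That is the break-even price.
Between these two prices the firm operates at a loss; above ¥69 it earns a profit.

Shutdown price = ¥12; break-even price = ¥69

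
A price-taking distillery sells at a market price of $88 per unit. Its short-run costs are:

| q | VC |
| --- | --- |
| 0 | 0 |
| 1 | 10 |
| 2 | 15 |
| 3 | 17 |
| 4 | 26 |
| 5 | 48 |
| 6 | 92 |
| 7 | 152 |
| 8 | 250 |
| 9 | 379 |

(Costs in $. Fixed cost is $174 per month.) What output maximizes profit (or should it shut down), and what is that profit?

q = 7; profit = $290

Profit at each row (π = 88q − TC): q=0: -174; q=1: -96; q=2: -13; q=3: 73; q=4: 152; q=5: 218; q=6: 262; q=7: 290; q=8: 280; q=9: 239.
Profit is maximized at q = 7. AVC there is 152/7 = $21.71 ≤ P, so producing beats shutting down (which would give -$174).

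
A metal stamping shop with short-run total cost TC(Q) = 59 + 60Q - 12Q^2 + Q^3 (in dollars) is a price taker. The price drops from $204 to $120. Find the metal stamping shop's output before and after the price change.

AVC = 60 - 12Q + Q^2, minimized at Q = 6 where min AVC = $24. MC = 60 - 24Q + 3Q^2.
With P = $204 above the shutdown price, P = MC gives Q = 12.
At P = $120 ≥ min AVC, set P = MC: Q = 10. The firm stays open but cuts output.

Output falls from 12 to 10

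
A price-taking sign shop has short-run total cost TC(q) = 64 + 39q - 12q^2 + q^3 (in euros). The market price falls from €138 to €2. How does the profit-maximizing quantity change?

Output falls from 11 to 0 (the firm shuts down)

AVC = 39 - 12q + q^2, minimized at q = 6 where min AVC = €3. MC = 39 - 24q + 3q^2.
At P = €138 ≥ min AVC, set P = MC on the rising branch: q = 11.
At P = €2 < min AVC = €3, price no longer covers variable cost at any output, so the firm shuts down: q = 0.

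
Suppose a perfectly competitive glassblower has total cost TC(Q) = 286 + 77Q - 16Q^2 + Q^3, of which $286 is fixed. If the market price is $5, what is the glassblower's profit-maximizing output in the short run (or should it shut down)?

Variable cost is VC = 77Q - 16Q^2 + Q^3, so AVC = VC/Q = 77 - 16Q + Q^2 and MC = dTC/dQ = 77 - 32Q + 3Q^2.
The AVC parabola has its vertex at Q = 16/2 = 8, where AVC = 77 - 16·8 + 8^2 = $13.
With P < min AVC ($5 < $13), every unit sold adds to the loss.
The firm minimizes its loss by shutting down and losing only its fixed cost of $286.

Shut down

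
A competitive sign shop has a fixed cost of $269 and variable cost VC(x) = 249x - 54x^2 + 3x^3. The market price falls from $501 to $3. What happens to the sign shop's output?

Output falls from 14 to 0 (the firm shuts down)

MC = 249 - 108x + 9x^2; the shutdown threshold is min AVC = $6 (at x = 9).
With P = $501 above the shutdown price, P = MC gives x = 14.
At P = $3 < min AVC = $6, price no longer covers variable cost at any output, so the firm shuts down: x = 0.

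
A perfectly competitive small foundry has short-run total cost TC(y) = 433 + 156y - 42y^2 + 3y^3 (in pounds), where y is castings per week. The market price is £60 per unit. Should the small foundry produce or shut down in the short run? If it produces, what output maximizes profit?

Produce at y = 8

Strip out fixed cost: VC = 156y - 42y^2 + 3y^3. Then AVC = 156 - 42y + 3y^2 and MC = 156 - 84y + 9y^2.
AVC is minimized where dAVC/dy = -42 + 6y = 0, at y = 7; min AVC = 156 - 42·7 + 3·7^2 = £9.
Since P = £60 ≥ min AVC = £9, price covers variable cost and the firm should produce.
Set P = MC: 60 = 156 - 84y + 9y^2 → 96 - 84y + 9y^2 = 0. The roots are y = 4/3 and y = 8; the profit-maximizing output is on the rising part of MC, so y* = 8.
Check: AVC at y = 8 is £12 ≤ P, so revenue covers variable cost.
Profit = P·y − TC = 60·8 − 529 = -£49, a loss, but smaller than the £433 fixed cost the firm would lose by shutting down.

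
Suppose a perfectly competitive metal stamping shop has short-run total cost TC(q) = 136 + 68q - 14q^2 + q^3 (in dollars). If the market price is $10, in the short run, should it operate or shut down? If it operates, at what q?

From TC, MC = TC'(q) = 68 - 28q + 3q^2 and AVC = VC/q = 68 - 14q + q^2.
AVC is minimized where dAVC/dq = -14 + 2q = 0, at q = 7; min AVC = 68 - 14·7 + 7^2 = $19.
With P < min AVC ($10 < $19), every unit sold adds to the loss.
Shutting down limits the loss to fixed cost, $136.

Shut down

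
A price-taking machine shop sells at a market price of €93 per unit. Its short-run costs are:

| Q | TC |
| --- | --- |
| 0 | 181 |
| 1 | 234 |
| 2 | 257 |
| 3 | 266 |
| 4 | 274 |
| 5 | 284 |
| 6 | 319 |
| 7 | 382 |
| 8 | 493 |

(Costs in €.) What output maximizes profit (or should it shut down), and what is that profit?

Q = 7; profit = €269

Compute π = P·Q − TC at each output: Q=0: -181; Q=1: -141; Q=2: -71; Q=3: 13; Q=4: 98; Q=5: 181; Q=6: 239; Q=7: 269; Q=8: 251.
Profit is maximized at Q = 7. AVC there is 201/7 = €28.71 ≤ P, so producing beats shutting down (which would give -€181).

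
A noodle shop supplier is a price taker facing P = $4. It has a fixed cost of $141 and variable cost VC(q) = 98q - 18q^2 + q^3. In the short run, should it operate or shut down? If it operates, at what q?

Strip out fixed cost: VC = 98q - 18q^2 + q^3. Then AVC = 98 - 18q + q^2 and MC = 98 - 36q + 3q^2.
AVC hits its minimum where MC = AVC, at q = 9, giving min AVC = 98 - 18·9 + 9^2 = $17.
P = $4 lies below min AVC = $17; no output level covers variable cost.
Shutting down limits the loss to fixed cost, $141.

Shut down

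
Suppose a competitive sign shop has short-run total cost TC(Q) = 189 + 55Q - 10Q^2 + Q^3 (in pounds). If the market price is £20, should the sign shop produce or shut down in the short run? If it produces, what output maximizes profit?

Shut down

Strip out fixed cost: VC = 55Q - 10Q^2 + Q^3. Then AVC = 55 - 10Q + Q^2 and MC = 55 - 20Q + 3Q^2.
The AVC parabola has its vertex at Q = 10/2 = 5, where AVC = 55 - 10·5 + 5^2 = £30.
Since P = £20 < min AVC = £30, price fails to cover variable cost at any output.
Best response: produce nothing and absorb the £189 fixed cost.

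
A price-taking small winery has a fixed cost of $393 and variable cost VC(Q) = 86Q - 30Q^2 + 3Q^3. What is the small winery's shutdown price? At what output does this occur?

$11 per unit, at Q = 5

The shutdown price is the minimum of AVC. VC = 86Q - 30Q^2 + 3Q^3, so AVC = 86 - 30Q + 3Q^2.
dAVC/dQ = -30 + 6Q = 0 gives Q = 5. min AVC = 86 - 30·5 + 3·5^2 = 11.
For P < $11 the firm produces nothing.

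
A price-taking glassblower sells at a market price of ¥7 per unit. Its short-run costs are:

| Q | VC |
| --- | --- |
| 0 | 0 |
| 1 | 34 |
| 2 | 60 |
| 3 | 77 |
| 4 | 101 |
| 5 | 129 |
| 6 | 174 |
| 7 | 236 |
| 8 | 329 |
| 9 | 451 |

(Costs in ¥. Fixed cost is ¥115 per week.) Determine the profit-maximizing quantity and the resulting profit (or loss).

Q = 0 (shut down); profit = -¥115

Compute π = P·Q − TC at each output: Q=0: -115; Q=1: -142; Q=2: -161; Q=3: -171; Q=4: -188; Q=5: -209; Q=6: -247; Q=7: -302; Q=8: -388; Q=9: -503.
Profit is highest at Q = 0. Equivalently, the lowest AVC in the table is 101/4 ≈ ¥25.25 at Q = 4, and P = ¥7 falls below it — price never covers variable cost, so the firm shuts down and loses only its fixed cost.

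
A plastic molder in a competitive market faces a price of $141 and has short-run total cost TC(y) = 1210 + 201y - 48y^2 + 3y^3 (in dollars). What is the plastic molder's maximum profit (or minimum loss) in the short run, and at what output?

AVC = 201 - 48y + 3y^2 has its minimum $9 at y = 8; price $141 clears that bar, so the firm operates.
MC = 201 - 96y + 9y^2. Setting P = MC and taking the root on the rising branch gives y* = 10.
TR = 141·10 = 1410. TC = 1210 + 210 = 1420. Profit = 1410 − 1420 = -$10.
By producing, the firm covers all variable cost plus $1200 of fixed cost; shutting down would lose the full $1210.

Profit = -$10 at y = 10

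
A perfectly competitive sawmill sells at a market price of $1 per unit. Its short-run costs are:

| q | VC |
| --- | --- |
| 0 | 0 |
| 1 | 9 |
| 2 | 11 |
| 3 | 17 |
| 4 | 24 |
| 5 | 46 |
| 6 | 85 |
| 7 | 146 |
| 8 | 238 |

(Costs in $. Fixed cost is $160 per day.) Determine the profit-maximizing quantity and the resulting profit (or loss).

Profit at each row (π = 1q − TC): q=0: -160; q=1: -168; q=2: -169; q=3: -174; q=4: -180; q=5: -201; q=6: -239; q=7: -299; q=8: -390.
Profit is highest at q = 0. Equivalently, the lowest AVC in the table is 11/2 ≈ $5.50 at q = 2, and P = $1 falls below it — price never covers variable cost, so the firm shuts down and loses only its fixed cost.

q = 0 (shut down); profit = -$160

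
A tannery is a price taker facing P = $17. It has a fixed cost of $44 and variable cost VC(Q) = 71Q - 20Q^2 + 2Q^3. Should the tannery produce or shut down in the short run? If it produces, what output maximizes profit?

Shut down

Strip out fixed cost: VC = 71Q - 20Q^2 + 2Q^3. Then AVC = 71 - 20Q + 2Q^2 and MC = 71 - 40Q + 6Q^2.
The AVC parabola has its vertex at Q = 20/4 = 5, where AVC = 71 - 20·5 + 2·5^2 = $21.
With P < min AVC ($17 < $21), every unit sold adds to the loss.
The firm minimizes its loss by shutting down and losing only its fixed cost of $44.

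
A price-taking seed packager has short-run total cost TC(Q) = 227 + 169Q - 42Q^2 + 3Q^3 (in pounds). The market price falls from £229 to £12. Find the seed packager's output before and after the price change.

Output falls from 10 to 0 (the firm shuts down)

AVC = 169 - 42Q + 3Q^2, minimized at Q = 7 where min AVC = £22. MC = 169 - 84Q + 9Q^2.
With P = £229 above the shutdown price, P = MC gives Q = 10.
At P = £12 < min AVC = £22, price no longer covers variable cost at any output, so the firm shuts down: Q = 0.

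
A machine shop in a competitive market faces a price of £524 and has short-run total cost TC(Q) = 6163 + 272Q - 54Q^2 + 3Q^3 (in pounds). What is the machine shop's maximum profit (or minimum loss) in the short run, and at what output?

Profit = -£283 at Q = 14

AVC = 272 - 54Q + 3Q^2 has its minimum £29 at Q = 9; price £524 clears that bar, so the firm operates.
MC = 272 - 108Q + 9Q^2. Setting P = MC and taking the root on the rising branch gives Q* = 14.
TR = 524·14 = 7336. TC = 6163 + 1456 = 7619. Profit = 7336 − 7619 = -£283.
By producing, the firm covers all variable cost plus £5880 of fixed cost; shutting down would lose the full £6163.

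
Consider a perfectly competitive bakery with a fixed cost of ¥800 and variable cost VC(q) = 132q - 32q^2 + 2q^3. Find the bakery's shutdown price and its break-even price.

Shutdown price = min AVC. AVC = 132 - 32q + 2q^2, with vertex at q = 8 and minimum ¥4.
ATC = 800/q + 132 - 32q + 2q^2. Setting dATC/dq = −800/q^2 − 32 + 4q = 0 gives q = 10 (since 4·10^3 − 32·10^2 = 800).
min ATC = 800/10 + 132 − 32·10 + 2·10^2 = ¥92. That is the break-even price.
For ¥4 ≤ P < ¥92 the firm produces at a loss; below ¥4 it shuts down.

Shutdown price = ¥4; break-even price = ¥92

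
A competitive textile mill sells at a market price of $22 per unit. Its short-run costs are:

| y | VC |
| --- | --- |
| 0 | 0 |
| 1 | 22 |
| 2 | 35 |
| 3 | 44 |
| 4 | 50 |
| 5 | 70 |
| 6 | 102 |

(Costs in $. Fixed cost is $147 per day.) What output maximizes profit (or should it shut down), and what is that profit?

y = 5; profit = -$107

Compute π = P·y − TC at each output: y=0: -147; y=1: -147; y=2: -138; y=3: -125; y=4: -109; y=5: -107; y=6: -117.
Profit is maximized at y = 5. AVC there is 70/5 = $14 ≤ P, so producing beats shutting down (which would give -$147).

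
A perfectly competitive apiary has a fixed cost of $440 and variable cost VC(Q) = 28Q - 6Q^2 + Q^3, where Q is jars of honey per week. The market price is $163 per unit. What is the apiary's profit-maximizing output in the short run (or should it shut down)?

From TC, MC = TC'(Q) = 28 - 12Q + 3Q^2 and AVC = VC/Q = 28 - 6Q + Q^2.
AVC is minimized where dAVC/dQ = -6 + 2Q = 0, at Q = 3; min AVC = 28 - 6·3 + 3^2 = $19.
Because $163 ≥ $19, revenue can cover variable cost; the firm operates.
P = MC gives -135 - 12Q + 3Q^2 = 0, with roots -5 and 9. Take the larger (rising MC): Q* = 9.
Check: AVC at Q = 9 is $55 ≤ P, so revenue covers variable cost.
Profit = P·Q − TC = 163·9 − 935 = $532.

Produce at Q = 9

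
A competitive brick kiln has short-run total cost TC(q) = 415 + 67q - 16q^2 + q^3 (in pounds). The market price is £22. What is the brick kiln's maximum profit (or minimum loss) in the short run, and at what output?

Profit = -£253 at q = 9

AVC = 67 - 16q + q^2; min AVC = £3 at q = 8. Since P = £22 ≥ min AVC, the firm produces.
With MC = 67 - 32q + 3q^2, P = MC on the upward-sloping part at q* = 9.
TR = 22·9 = 198. TC = 415 + 36 = 451. Profit = 198 − 451 = -£253.
By producing, the firm covers all variable cost plus £162 of fixed cost; shutting down would lose the full £415.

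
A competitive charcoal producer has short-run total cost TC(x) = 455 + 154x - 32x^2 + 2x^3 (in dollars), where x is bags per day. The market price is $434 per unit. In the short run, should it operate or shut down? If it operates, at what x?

Produce at x = 14

From TC, MC = TC'(x) = 154 - 64x + 6x^2 and AVC = VC/x = 154 - 32x + 2x^2.
AVC hits its minimum where MC = AVC, at x = 8, giving min AVC = 154 - 32·8 + 2·8^2 = $26.
Since P = $434 ≥ min AVC = $26, price covers variable cost and the firm should produce.
Solving P = MC: -280 - 64x + 6x^2 = 0 ⇒ x = -10/3 or 14. On the upward-sloping branch, x* = 14.
Check: AVC at x = 14 is $98 ≤ P, so revenue covers variable cost.
Profit = P·x − TC = 434·14 − 1827 = $4249.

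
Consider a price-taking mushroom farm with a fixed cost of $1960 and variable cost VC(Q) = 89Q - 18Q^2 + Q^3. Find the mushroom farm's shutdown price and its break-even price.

AVC = 89 - 18Q + Q^2; minimized at Q = 9, giving min AVC = $8. That is the shutdown price.
ATC = 1960/Q + 89 - 18Q + Q^2. Setting dATC/dQ = −1960/Q^2 − 18 + 2Q = 0 gives Q = 14 (since 2·14^3 − 18·14^2 = 1960).
min ATC = 1960/14 + 89 − 18·14 + 14^2 = $173. That is the break-even price.
Between these two prices the firm operates at a loss; above $173 it earns a profit.

Shutdown price = $8; break-even price = $173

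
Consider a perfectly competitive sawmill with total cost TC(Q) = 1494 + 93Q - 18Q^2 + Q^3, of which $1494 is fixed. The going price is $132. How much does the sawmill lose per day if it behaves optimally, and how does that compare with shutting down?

AVC = 93 - 18Q + Q^2 has its minimum $12 at Q = 9; price $132 clears that bar, so the firm operates.
With MC = 93 - 36Q + 3Q^2, P = MC on the upward-sloping part at Q* = 13.
TR = 132·13 = 1716. TC = 1494 + 364 = 1858. Profit = 1716 − 1858 = -$142.
Shutting down would mean losing the fixed cost of $1494, so operating at a loss of $142 is better by $1352.

Profit = -$142 at Q = 13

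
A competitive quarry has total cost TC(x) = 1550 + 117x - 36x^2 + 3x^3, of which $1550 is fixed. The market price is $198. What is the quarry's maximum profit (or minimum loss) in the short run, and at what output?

Profit = -$92 at x = 9

AVC = 117 - 36x + 3x^2 has its minimum $9 at x = 6; price $198 clears that bar, so the firm operates.
MC = 117 - 72x + 9x^2. Setting P = MC and taking the root on the rising branch gives x* = 9.
TR = 198·9 = 1782. TC = 1550 + 324 = 1874. Profit = 1782 − 1874 = -$92.
By producing, the firm covers all variable cost plus $1458 of fixed cost; shutting down would lose the full $1550.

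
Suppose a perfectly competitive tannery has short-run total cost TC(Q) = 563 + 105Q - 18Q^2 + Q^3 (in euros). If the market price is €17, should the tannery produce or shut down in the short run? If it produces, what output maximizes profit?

Variable cost is VC = 105Q - 18Q^2 + Q^3, so AVC = VC/Q = 105 - 18Q + Q^2 and MC = dTC/dQ = 105 - 36Q + 3Q^2.
AVC is minimized where dAVC/dQ = -18 + 2Q = 0, at Q = 9; min AVC = 105 - 18·9 + 9^2 = €24.
With P < min AVC (€17 < €24), every unit sold adds to the loss.
Best response: produce nothing and absorb the €563 fixed cost.

Shut down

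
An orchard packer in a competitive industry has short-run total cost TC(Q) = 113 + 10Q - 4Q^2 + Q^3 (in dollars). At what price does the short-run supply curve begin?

The shutdown price is the minimum of AVC. VC = 10Q - 4Q^2 + Q^3, so AVC = 10 - 4Q + Q^2.
dAVC/dQ = -4 + 2Q = 0 gives Q = 2. min AVC = 10 - 4·2 + 2^2 = 6.
So the shutdown price is $6.

$6 per unit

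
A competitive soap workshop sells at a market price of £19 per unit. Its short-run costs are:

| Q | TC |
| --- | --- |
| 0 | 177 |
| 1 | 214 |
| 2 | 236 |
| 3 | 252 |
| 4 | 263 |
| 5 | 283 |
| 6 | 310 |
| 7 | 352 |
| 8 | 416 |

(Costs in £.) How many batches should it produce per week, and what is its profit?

Q = 0 (shut down); profit = -£177

Profit at each row (π = 19Q − TC): Q=0: -177; Q=1: -195; Q=2: -198; Q=3: -195; Q=4: -187; Q=5: -188; Q=6: -196; Q=7: -219; Q=8: -264.
Profit is highest at Q = 0. Equivalently, the lowest AVC in the table is 106/5 ≈ £21.20 at Q = 5, and P = £19 falls below it — price never covers variable cost, so the firm shuts down and loses only its fixed cost.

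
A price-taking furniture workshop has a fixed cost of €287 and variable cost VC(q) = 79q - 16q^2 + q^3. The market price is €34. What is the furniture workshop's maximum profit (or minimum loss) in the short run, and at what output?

AVC = 79 - 16q + q^2; min AVC = €15 at q = 8. Since P = €34 ≥ min AVC, the firm produces.
With MC = 79 - 32q + 3q^2, P = MC on the upward-sloping part at q* = 9.
TR = 34·9 = 306. TC = 287 + 144 = 431. Profit = 306 − 431 = -€125.
That loss of €125 beats the €287 the firm would lose by shutting down; producing recovers €162 of fixed cost.

Profit = -€125 at q = 9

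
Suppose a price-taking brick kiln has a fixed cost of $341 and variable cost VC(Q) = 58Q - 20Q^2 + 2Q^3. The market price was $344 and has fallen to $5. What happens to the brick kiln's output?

Output falls from 11 to 0 (the firm shuts down)

AVC = 58 - 20Q + 2Q^2, minimized at Q = 5 where min AVC = $8. MC = 58 - 40Q + 6Q^2.
With P = $344 above the shutdown price, P = MC gives Q = 11.
At P = $5 < min AVC = $8, price no longer covers variable cost at any output, so the firm shuts down: Q = 0.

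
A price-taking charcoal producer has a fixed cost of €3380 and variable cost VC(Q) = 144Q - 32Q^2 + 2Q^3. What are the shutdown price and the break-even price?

Shutdown price = €16; break-even price = €326

Shutdown price = min AVC. AVC = 144 - 32Q + 2Q^2, with vertex at Q = 8 and minimum €16.
ATC = 3380/Q + 144 - 32Q + 2Q^2. Setting dATC/dQ = −3380/Q^2 − 32 + 4Q = 0 gives Q = 13 (since 4·13^3 − 32·13^2 = 3380).
min ATC = 3380/13 + 144 − 32·13 + 2·13^2 = €326. That is the break-even price.
For €16 ≤ P < €326 the firm produces at a loss; below €16 it shuts down.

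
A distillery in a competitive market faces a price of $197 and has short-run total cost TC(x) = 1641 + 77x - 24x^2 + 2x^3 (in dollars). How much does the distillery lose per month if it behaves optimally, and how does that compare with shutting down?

AVC = 77 - 24x + 2x^2 has its minimum $5 at x = 6; price $197 clears that bar, so the firm operates.
MC = 77 - 48x + 6x^2. Setting P = MC and taking the root on the rising branch gives x* = 10.
TR = 197·10 = 1970. TC = 1641 + 370 = 2011. Profit = 1970 − 2011 = -$41.
Shutting down would mean losing the fixed cost of $1641, so operating at a loss of $41 is better by $1600.

Profit = -$41 at x = 10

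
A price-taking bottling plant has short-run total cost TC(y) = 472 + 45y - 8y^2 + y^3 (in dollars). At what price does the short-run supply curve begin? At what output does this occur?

Short-run supply begins at min AVC. From VC = 45y - 8y^2 + y^3, AVC = 45 - 8y + y^2.
At the minimum of AVC, MC = AVC. MC = 45 - 16y + 3y^2; setting MC = AVC gives 2y^2 - 8y = 0, so y = 4. min AVC = 29.
The firm shuts down for any P below $29.

$29 per unit, at y = 4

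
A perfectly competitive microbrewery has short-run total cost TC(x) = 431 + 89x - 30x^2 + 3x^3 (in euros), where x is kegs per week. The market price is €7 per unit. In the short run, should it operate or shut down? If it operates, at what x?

Strip out fixed cost: VC = 89x - 30x^2 + 3x^3. Then AVC = 89 - 30x + 3x^2 and MC = 89 - 60x + 9x^2.
The AVC parabola has its vertex at x = 30/6 = 5, where AVC = 89 - 30·5 + 3·5^2 = €14.
Since P = €7 < min AVC = €14, price fails to cover variable cost at any output.
Best response: produce nothing and absorb the €431 fixed cost.

Shut down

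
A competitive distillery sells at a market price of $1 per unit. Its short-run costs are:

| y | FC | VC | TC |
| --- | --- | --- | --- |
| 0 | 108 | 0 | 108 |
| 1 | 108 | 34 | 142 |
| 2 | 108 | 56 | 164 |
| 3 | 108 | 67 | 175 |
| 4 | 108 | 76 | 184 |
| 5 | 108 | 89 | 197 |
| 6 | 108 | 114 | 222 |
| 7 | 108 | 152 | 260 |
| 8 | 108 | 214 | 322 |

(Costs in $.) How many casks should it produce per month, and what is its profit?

Tabulate TR − TC: y=0: -108; y=1: -141; y=2: -162; y=3: -172; y=4: -180; y=5: -192; y=6: -216; y=7: -253; y=8: -314.
Profit is highest at y = 0. Equivalently, the lowest AVC in the table is 89/5 ≈ $17.80 at y = 5, and P = $1 falls below it — price never covers variable cost, so the firm shuts down and loses only its fixed cost.

y = 0 (shut down); profit = -$108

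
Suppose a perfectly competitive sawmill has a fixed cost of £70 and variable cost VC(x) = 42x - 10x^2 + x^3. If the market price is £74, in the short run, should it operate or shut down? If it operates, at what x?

Produce at x = 8

From TC, MC = TC'(x) = 42 - 20x + 3x^2 and AVC = VC/x = 42 - 10x + x^2.
The AVC parabola has its vertex at x = 10/2 = 5, where AVC = 42 - 10·5 + 5^2 = £17.
Since P = £74 ≥ min AVC = £17, price covers variable cost and the firm should produce.
Set P = MC: 74 = 42 - 20x + 3x^2 → -32 - 20x + 3x^2 = 0. The roots are x = -4/3 and x = 8; the profit-maximizing output is on the rising part of MC, so x* = 8.
Check: AVC at x = 8 is £26 ≤ P, so revenue covers variable cost.
Profit = P·x − TC = 74·8 − 278 = £314.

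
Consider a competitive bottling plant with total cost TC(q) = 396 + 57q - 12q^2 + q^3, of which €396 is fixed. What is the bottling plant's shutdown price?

Short-run supply begins at min AVC. From VC = 57q - 12q^2 + q^3, AVC = 57 - 12q + q^2.
At the minimum of AVC, MC = AVC. MC = 57 - 24q + 3q^2; setting MC = AVC gives 2q^2 - 12q = 0, so q = 6. min AVC = 21.
So the shutdown price is €21.

€21 per unit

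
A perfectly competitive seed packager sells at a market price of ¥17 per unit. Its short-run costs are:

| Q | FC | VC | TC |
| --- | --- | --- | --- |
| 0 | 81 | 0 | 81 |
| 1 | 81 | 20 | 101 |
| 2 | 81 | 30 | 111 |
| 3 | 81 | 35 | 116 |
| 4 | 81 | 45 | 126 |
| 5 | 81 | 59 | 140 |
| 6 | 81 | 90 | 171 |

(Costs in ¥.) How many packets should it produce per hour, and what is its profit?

Tabulate TR − TC: Q=0: -81; Q=1: -84; Q=2: -77; Q=3: -65; Q=4: -58; Q=5: -55; Q=6: -69.
Profit is maximized at Q = 5. AVC there is 59/5 = ¥11.80 ≤ P, so producing beats shutting down (which would give -¥81).

Q = 5; profit = -¥55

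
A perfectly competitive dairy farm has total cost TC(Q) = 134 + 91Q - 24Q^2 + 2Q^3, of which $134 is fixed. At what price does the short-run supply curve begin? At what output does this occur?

Short-run supply begins at min AVC. From VC = 91Q - 24Q^2 + 2Q^3, AVC = 91 - 24Q + 2Q^2.
dAVC/dQ = -24 + 4Q = 0 gives Q = 6. min AVC = 91 - 24·6 + 2·6^2 = 19.
So the shutdown price is $19.

$19 per unit, at Q = 6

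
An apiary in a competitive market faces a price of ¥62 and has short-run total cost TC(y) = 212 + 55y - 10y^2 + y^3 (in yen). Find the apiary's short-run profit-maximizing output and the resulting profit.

Profit = -¥16 at y = 7

AVC = 55 - 10y + y^2; min AVC = ¥30 at y = 5. Since P = ¥62 ≥ min AVC, the firm produces.
With MC = 55 - 20y + 3y^2, P = MC on the upward-sloping part at y* = 7.
TR = 62·7 = 434. TC = 212 + 238 = 450. Profit = 434 − 450 = -¥16.
Shutting down would mean losing the fixed cost of ¥212, so operating at a loss of ¥16 is better by ¥196.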